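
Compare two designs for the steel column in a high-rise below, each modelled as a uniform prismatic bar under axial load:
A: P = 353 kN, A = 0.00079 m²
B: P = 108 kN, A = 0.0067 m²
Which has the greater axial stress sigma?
Model: a uniform prismatic bar under axial load, so sigma = P / A (SI units).
  A: sigma = 353000 / 0.00079 = 4.468 × 10⁸ Pa = 446.8 MPa
  B: sigma = 108000 / 0.0067 = 1.612 × 10⁷ Pa = 16.12 MPa
446.8 MPa > 16.12 MPa, so A is larger.
Final answer: A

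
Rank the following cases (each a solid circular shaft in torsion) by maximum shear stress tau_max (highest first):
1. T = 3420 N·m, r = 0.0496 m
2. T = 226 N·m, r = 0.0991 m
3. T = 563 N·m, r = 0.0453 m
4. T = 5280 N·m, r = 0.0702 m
Model: a solid circular shaft in torsion, so tau_max = (2·T) / (π·r^3) (SI units).
  Case 1: tau_max = (2 × 3420) / (π × 0.0496^3) = 1.784 × 10⁷ Pa = 17.84 MPa
  Case 2: tau_max = (2 × 226) / (π × 0.0991^3) = 147800 Pa = 0.1478 MPa
  Case 3: tau_max = (2 × 563) / (π × 0.0453^3) = 3.856 × 10⁶ Pa = 3.856 MPa
  Case 4: tau_max = (2 × 5280) / (π × 0.0702^3) = 9.716 × 10⁶ Pa = 9.716 MPa
Ordering: 17.84 MPa (case 1) > 9.716 MPa (case 4) > 3.856 MPa (case 3) > 0.1478 MPa (case 2)
Final answer: 1, 4, 3, 2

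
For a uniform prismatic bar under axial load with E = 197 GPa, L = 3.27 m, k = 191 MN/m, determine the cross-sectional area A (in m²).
Model: a uniform prismatic bar under axial load, so k = (A·E) / L.
Solve for A: A = (k·L) / E.
Convert to SI units:
  E = 197 GPa = 1.97 × 10¹¹ Pa
  k = 191 MN/m = 1.91 × 10⁸ N/m
Substitute:
  A = ((1.91 × 10⁸) × 3.27) / (1.97 × 10¹¹)
  A = 0.00317 m²
Final answer: A = 0.00317 m²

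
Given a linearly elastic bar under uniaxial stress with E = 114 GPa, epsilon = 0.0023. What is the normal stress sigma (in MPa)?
Model: a linearly elastic bar under uniaxial stress, so sigma = E·epsilon.
Convert to SI units:
  E = 114 GPa = 1.14 × 10¹¹ Pa
Substitute:
  sigma = (1.14 × 10¹¹) × 0.0023
  sigma = 2.622 × 10⁸ Pa
Convert: sigma = 2.622 × 10⁸ Pa = 262.2 MPa
Final answer: sigma = 262.2 MPa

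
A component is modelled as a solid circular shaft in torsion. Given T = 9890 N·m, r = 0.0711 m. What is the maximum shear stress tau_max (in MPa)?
Model: a solid circular shaft in torsion, so tau_max = (2·T) / (π·r^3).
Substitute:
  tau_max = (2 × 9890) / (π × 0.0711^3)
  tau_max = 1.752 × 10⁷ Pa
Convert: tau_max = 1.752 × 10⁷ Pa = 17.52 MPa
Final answer: tau_max = 17.52 MPa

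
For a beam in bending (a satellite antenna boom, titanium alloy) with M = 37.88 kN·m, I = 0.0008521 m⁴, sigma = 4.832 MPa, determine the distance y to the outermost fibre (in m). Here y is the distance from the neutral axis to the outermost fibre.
Model: a beam in bending, so sigma = (M·y) / I.
Solve for y: y = (sigma·I) / M.
Convert to SI units:
  M = 37.88 kN·m = 37880 N·m
  sigma = 4.832 MPa = 4.832 × 10⁶ Pa
Substitute:
  y = ((4.832 × 10⁶) × 0.0008521) / 37880
  y = 0.1087 m
Final answer: y = 0.1087 m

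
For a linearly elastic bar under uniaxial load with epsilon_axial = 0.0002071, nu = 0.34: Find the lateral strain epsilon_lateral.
Model: a linearly elastic bar under uniaxial load, so epsilon_lateral = -nu·epsilon_axial.
Substitute:
  epsilon_lateral = -(0.34 × 0.0002071)
  epsilon_lateral = -7.041 × 10⁻⁵
Final answer: epsilon_lateral = -7.041 × 10⁻⁵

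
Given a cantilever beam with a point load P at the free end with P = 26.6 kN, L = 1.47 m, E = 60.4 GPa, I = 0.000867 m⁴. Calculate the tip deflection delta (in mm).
Model: a cantilever beam with a point load P at the free end, so delta = (P·L^3) / (3·E·I).
Convert to SI units:
  P = 26.6 kN = 26600 N
  E = 60.4 GPa = 6.04 × 10¹⁰ Pa
Substitute:
  delta = (26600 × 1.47^3) / (3 × (6.04 × 10¹⁰) × 0.000867)
  delta = 0.0005378 m
Convert: delta = 0.0005378 m = 0.5378 mm
Final answer: delta = 0.5378 mm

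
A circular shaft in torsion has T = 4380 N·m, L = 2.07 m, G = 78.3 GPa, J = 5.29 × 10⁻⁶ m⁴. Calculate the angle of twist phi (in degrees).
Model: a circular shaft in torsion, so phi = (T·L) / (G·J).
Convert to SI units:
  G = 78.3 GPa = 7.83 × 10¹⁰ Pa
Substitute:
  phi = (4380 × 2.07) / ((7.83 × 10¹⁰) × (5.29 × 10⁻⁶))
  phi = 0.02189 rad
Convert to degrees: phi = 0.02189 × 180/π = 1.254°
Final answer: phi = 1.254°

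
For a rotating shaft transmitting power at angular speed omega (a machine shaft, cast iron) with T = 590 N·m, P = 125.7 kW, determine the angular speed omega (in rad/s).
Model: a rotating shaft transmitting power at angular speed omega, so P = T·omega.
Solve for omega: omega = P / T.
Convert to SI units:
  P = 125.7 kW = 125700 W
Substitute:
  omega = 125700 / 590
  omega = 213.1 rad/s
Final answer: omega = 213.1 rad/s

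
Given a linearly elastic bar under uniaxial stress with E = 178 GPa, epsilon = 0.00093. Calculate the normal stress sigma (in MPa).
Model: a linearly elastic bar under uniaxial stress, so sigma = E·epsilon.
Convert to SI units:
  E = 178 GPa = 1.78 × 10¹¹ Pa
Substitute:
  sigma = (1.78 × 10¹¹) × 0.00093
  sigma = 1.655 × 10⁸ Pa
Convert: sigma = 1.655 × 10⁸ Pa = 165.5 MPa
Final answer: sigma = 165.5 MPa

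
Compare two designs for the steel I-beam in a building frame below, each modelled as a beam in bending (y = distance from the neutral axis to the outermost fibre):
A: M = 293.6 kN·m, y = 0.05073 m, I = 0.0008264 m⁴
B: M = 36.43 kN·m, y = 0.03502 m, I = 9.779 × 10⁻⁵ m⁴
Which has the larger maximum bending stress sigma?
Model: a beam in bending (y = distance from the neutral axis to the outermost fibre), so sigma = (M·y) / I (SI units).
  A: sigma = (293600 × 0.05073) / 0.0008264 = 1.802 × 10⁷ Pa = 18.02 MPa
  B: sigma = (36430 × 0.03502) / (9.779 × 10⁻⁵) = 1.305 × 10⁷ Pa = 13.05 MPa
18.02 MPa > 13.05 MPa, so A is larger.
Final answer: A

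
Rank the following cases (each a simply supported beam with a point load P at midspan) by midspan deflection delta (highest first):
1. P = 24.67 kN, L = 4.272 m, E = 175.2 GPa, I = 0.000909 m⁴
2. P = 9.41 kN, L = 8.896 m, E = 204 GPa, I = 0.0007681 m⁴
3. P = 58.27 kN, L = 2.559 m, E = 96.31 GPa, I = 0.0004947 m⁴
Model: a simply supported beam with a point load P at midspan, so delta = (P·L^3) / (48·E·I) (SI units).
  Case 1: delta = (24670 × 4.272^3) / (48 × (1.752 × 10¹¹) × 0.000909) = 0.0002516 m = 0.2516 mm
  Case 2: delta = (9410 × 8.896^3) / (48 × (2.04 × 10¹¹) × 0.0007681) = 0.0008808 m = 0.8808 mm
  Case 3: delta = (58270 × 2.559^3) / (48 × (9.631 × 10¹⁰) × 0.0004947) = 0.000427 m = 0.427 mm
Ordering: 0.8808 mm (case 2) > 0.427 mm (case 3) > 0.2516 mm (case 1)
Final answer: 2, 3, 1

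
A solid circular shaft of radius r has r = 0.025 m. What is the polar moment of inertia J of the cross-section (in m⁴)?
Model: a solid circular shaft of radius r, so J = (π·r^4) / 2.
Substitute:
  J = (π × 0.025^4) / 2
  J = 6.136 × 10⁻⁷ m⁴
Final answer: J = 6.136 × 10⁻⁷ m⁴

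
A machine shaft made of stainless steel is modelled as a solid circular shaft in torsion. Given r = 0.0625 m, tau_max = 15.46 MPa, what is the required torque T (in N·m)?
Model: a solid circular shaft in torsion, so tau_max = (2·T) / (π·r^3).
Solve for T: T = (π·tau_max·r^3) / 2.
Convert to SI units:
  tau_max = 15.46 MPa = 1.546 × 10⁷ Pa
Substitute:
  T = (π × (1.546 × 10⁷) × 0.0625^3) / 2
  T = 5929 N·m
Final answer: T = 5929 N·m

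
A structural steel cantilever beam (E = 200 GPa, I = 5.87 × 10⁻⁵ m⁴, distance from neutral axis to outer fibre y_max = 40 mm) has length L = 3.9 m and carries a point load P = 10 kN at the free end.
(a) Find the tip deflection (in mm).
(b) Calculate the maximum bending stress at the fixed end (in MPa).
(a) Tip deflection of a cantilever with an end point load: δ = P·L^3 / (3·E·I). Convert P = 10 kN = 10000 N, E = 200 GPa = 2 × 10¹¹ Pa.
  δ = (10000 × 3.9^3) / (3 × (2 × 10¹¹) × (5.87 × 10⁻⁵)) = 0.01684 m = 16.84 mm
(b) Maximum bending moment at the fixed end: M = P·L = 10000 × 3.9 = 39000 N·m. Convert y_max = 40 mm = 0.04 m.
  σ = M·y_max / I = (39000 × 0.04) / (5.87 × 10⁻⁵) = 2.658 × 10⁷ Pa = 26.58 MPa
Final answer: (a) δ = 16.84 mm, (b) σ = 26.58 MPa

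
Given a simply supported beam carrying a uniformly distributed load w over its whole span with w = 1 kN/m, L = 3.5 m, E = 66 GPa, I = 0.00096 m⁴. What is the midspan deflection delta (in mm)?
Model: a simply supported beam carrying a uniformly distributed load w over its whole span, so delta = (5·w·L^4) / (384·E·I).
Convert to SI units:
  w = 1 kN/m = 1000 N/m
  E = 66 GPa = 6.6 × 10¹⁰ Pa
Substitute:
  delta = (5 × 1000 × 3.5^4) / (384 × (6.6 × 10¹⁰) × 0.00096)
  delta = 3.084 × 10⁻⁵ m
Convert: delta = 3.084 × 10⁻⁵ m = 0.03084 mm
Final answer: delta = 0.03084 mm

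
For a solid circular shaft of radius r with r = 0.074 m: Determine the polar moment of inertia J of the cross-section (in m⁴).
Model: a solid circular shaft of radius r, so J = (π·r^4) / 2.
Substitute:
  J = (π × 0.074^4) / 2
  J = 4.71 × 10⁻⁵ m⁴
Final answer: J = 4.71 × 10⁻⁵ m⁴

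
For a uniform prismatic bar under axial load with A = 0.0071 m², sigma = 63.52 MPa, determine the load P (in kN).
Model: a uniform prismatic bar under axial load, so sigma = P / A.
Solve for P: P = sigma·A.
Convert to SI units:
  sigma = 63.52 MPa = 6.352 × 10⁷ Pa
Substitute:
  P = (6.352 × 10⁷) × 0.0071
  P = 451000 N
Convert: P = 451000 N = 451 kN
Final answer: P = 451 kN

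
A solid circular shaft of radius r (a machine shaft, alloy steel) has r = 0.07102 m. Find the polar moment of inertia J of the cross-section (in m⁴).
Model: a solid circular shaft of radius r, so J = (π·r^4) / 2.
Substitute:
  J = (π × 0.07102^4) / 2
  J = 3.996 × 10⁻⁵ m⁴
Final answer: J = 3.996 × 10⁻⁵ m⁴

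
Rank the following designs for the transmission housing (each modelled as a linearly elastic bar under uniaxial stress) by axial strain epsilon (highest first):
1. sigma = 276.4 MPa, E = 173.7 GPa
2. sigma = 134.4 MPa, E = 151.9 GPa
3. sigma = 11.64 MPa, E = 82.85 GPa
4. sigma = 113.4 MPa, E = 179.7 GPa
Model: a linearly elastic bar under uniaxial stress, so epsilon = sigma / E (SI units).
  Case 1: epsilon = (2.764 × 10⁸) / (1.737 × 10¹¹) = 0.001591
  Case 2: epsilon = (1.344 × 10⁸) / (1.519 × 10¹¹) = 0.0008848
  Case 3: epsilon = (1.164 × 10⁷) / (8.285 × 10¹⁰) = 0.0001405
  Case 4: epsilon = (1.134 × 10⁸) / (1.797 × 10¹¹) = 0.0006311
Ordering: 0.001591 (case 1) > 0.0008848 (case 2) > 0.0006311 (case 4) > 0.0001405 (case 3)
Final answer: 1, 2, 4, 3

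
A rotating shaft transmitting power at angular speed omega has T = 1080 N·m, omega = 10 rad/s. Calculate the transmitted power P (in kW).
Model: a rotating shaft transmitting power at angular speed omega, so P = T·omega.
Substitute:
  P = 1080 × 10
  P = 10800 W
Convert: P = 10800 W = 10.8 kW
Final answer: P = 10.8 kW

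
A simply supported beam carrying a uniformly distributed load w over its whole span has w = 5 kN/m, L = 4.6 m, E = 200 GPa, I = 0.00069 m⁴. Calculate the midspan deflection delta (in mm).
Model: a simply supported beam carrying a uniformly distributed load w over its whole span, so delta = (5·w·L^4) / (384·E·I).
Convert to SI units:
  w = 5 kN/m = 5000 N/m
  E = 200 GPa = 2 × 10¹¹ Pa
Substitute:
  delta = (5 × 5000 × 4.6^4) / (384 × (2 × 10¹¹) × 0.00069)
  delta = 0.0002112 m
Convert: delta = 0.0002112 m = 0.2112 mm
Final answer: delta = 0.2112 mm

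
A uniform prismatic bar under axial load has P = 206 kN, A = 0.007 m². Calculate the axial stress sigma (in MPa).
Model: a uniform prismatic bar under axial load, so sigma = P / A.
Convert to SI units:
  P = 206 kN = 206000 N
Substitute:
  sigma = 206000 / 0.007
  sigma = 2.943 × 10⁷ Pa
Convert: sigma = 2.943 × 10⁷ Pa = 29.43 MPa
Final answer: sigma = 29.43 MPa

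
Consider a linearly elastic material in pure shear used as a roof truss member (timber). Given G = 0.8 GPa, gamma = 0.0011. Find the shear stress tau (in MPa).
Model: a linearly elastic material in pure shear, so tau = G·gamma.
Convert to SI units:
  G = 0.8 GPa = 8 × 10⁸ Pa
Substitute:
  tau = (8 × 10⁸) × 0.0011
  tau = 880000 Pa
Convert: tau = 880000 Pa = 0.88 MPa
Final answer: tau = 0.88 MPa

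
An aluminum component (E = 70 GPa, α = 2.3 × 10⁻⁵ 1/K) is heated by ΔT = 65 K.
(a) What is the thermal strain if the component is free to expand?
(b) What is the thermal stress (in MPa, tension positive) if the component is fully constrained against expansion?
(a) Free thermal strain ε_th = α·ΔT = (2.3 × 10⁻⁵) × 65 = 0.001495
(b) Fully constrained, the expansion is suppressed, so σ = -E·α·ΔT. Convert E = 70 GPa = 7 × 10¹⁰ Pa.
  σ = -(7 × 10¹⁰) × (2.3 × 10⁻⁵) × 65 = -1.046 × 10⁸ Pa = -104.6 MPa (compressive)
Final answer: (a) ε_th = 0.001495, (b) σ = -104.6 MPa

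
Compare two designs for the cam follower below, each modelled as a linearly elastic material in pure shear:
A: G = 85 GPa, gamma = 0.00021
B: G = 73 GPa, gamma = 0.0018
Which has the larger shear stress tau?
Model: a linearly elastic material in pure shear, so tau = G·gamma (SI units).
  A: tau = (8.5 × 10¹⁰) × 0.00021 = 1.785 × 10⁷ Pa = 17.85 MPa
  B: tau = (7.3 × 10¹⁰) × 0.0018 = 1.314 × 10⁸ Pa = 131.4 MPa
131.4 MPa > 17.85 MPa, so B is larger.
Final answer: B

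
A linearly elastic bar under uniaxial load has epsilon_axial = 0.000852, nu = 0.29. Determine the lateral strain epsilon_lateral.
Model: a linearly elastic bar under uniaxial load, so epsilon_lateral = -nu·epsilon_axial.
Substitute:
  epsilon_lateral = -(0.29 × 0.000852)
  epsilon_lateral = -0.0002471
Final answer: epsilon_lateral = -0.0002471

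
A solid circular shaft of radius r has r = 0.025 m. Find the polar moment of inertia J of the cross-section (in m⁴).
Model: a solid circular shaft of radius r, so J = (π·r^4) / 2.
Substitute:
  J = (π × 0.025^4) / 2
  J = 6.136 × 10⁻⁷ m⁴
Final answer: J = 6.136 × 10⁻⁷ m⁴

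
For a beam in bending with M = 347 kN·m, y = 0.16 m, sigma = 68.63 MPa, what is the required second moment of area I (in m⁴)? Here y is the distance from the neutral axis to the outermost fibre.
Model: a beam in bending, so sigma = (M·y) / I.
Solve for I: I = (M·y) / sigma.
Convert to SI units:
  M = 347 kN·m = 347000 N·m
  sigma = 68.63 MPa = 6.863 × 10⁷ Pa
Substitute:
  I = (347000 × 0.16) / (6.863 × 10⁷)
  I = 0.000809 m⁴
Final answer: I = 0.000809 m⁴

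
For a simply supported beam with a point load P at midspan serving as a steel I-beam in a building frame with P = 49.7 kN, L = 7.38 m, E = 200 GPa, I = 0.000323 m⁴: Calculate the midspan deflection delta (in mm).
Model: a simply supported beam with a point load P at midspan, so delta = (P·L^3) / (48·E·I).
Convert to SI units:
  P = 49.7 kN = 49700 N
  E = 200 GPa = 2 × 10¹¹ Pa
Substitute:
  delta = (49700 × 7.38^3) / (48 × (2 × 10¹¹) × 0.000323)
  delta = 0.006442 m
Convert: delta = 0.006442 m = 6.442 mm
Final answer: delta = 6.442 mm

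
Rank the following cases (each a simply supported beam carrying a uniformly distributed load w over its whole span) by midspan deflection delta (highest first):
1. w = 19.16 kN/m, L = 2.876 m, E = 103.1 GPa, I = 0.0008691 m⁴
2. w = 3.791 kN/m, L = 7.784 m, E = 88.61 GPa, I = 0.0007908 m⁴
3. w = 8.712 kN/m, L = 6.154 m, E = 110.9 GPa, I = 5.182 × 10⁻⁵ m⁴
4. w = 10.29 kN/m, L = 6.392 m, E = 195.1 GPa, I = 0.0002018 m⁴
Model: a simply supported beam carrying a uniformly distributed load w over its whole span, so delta = (5·w·L^4) / (384·E·I) (SI units).
  Case 1: delta = (5 × 19160 × 2.876^4) / (384 × (1.031 × 10¹¹) × 0.0008691) = 0.0001905 m = 0.1905 mm
  Case 2: delta = (5 × 3791 × 7.784^4) / (384 × (8.861 × 10¹⁰) × 0.0007908) = 0.002586 m = 2.586 mm
  Case 3: delta = (5 × 8712 × 6.154^4) / (384 × (1.109 × 10¹¹) × (5.182 × 10⁻⁵)) = 0.02831 m = 28.31 mm
  Case 4: delta = (5 × 10290 × 6.392^4) / (384 × (1.951 × 10¹¹) × 0.0002018) = 0.005681 m = 5.681 mm
Ordering: 28.31 mm (case 3) > 5.681 mm (case 4) > 2.586 mm (case 2) > 0.1905 mm (case 1)
Final answer: 3, 4, 2, 1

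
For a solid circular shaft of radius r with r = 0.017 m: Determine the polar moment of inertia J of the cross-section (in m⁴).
Model: a solid circular shaft of radius r, so J = (π·r^4) / 2.
Substitute:
  J = (π × 0.017^4) / 2
  J = 1.312 × 10⁻⁷ m⁴
Final answer: J = 1.312 × 10⁻⁷ m⁴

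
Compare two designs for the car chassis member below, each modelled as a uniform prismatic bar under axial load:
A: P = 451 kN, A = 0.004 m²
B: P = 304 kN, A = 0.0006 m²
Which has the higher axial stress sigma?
Model: a uniform prismatic bar under axial load, so sigma = P / A (SI units).
  A: sigma = 451000 / 0.004 = 1.128 × 10⁸ Pa = 112.8 MPa
  B: sigma = 304000 / 0.0006 = 5.067 × 10⁸ Pa = 506.7 MPa
506.7 MPa > 112.8 MPa, so B is larger.
Final answer: B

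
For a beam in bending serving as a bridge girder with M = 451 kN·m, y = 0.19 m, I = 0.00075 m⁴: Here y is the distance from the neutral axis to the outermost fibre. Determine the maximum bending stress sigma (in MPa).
Model: a beam in bending, so sigma = (M·y) / I.
Convert to SI units:
  M = 451 kN·m = 451000 N·m
Substitute:
  sigma = (451000 × 0.19) / 0.00075
  sigma = 1.143 × 10⁸ Pa
Convert: sigma = 1.143 × 10⁸ Pa = 114.3 MPa
Final answer: sigma = 114.3 MPa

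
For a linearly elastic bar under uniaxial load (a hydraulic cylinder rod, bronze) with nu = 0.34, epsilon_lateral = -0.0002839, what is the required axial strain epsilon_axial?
Model: a linearly elastic bar under uniaxial load, so epsilon_lateral = -nu·epsilon_axial.
Solve for epsilon_axial: epsilon_axial = -epsilon_lateral / nu.
Substitute:
  epsilon_axial = -(-0.0002839) / 0.34
  epsilon_axial = 0.000835
Final answer: epsilon_axial = 0.000835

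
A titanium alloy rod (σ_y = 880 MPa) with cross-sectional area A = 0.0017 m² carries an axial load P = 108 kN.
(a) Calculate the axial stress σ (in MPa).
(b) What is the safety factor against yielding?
(a) Axial stress σ = P/A. Convert P = 108 kN = 108000 N.
  σ = 108000 / 0.0017 = 6.353 × 10⁷ Pa = 63.53 MPa
(b) Safety factor SF = σ_y/σ = 880 / 63.53 = 13.85
Final answer: (a) σ = 63.53 MPa, (b) SF = 13.85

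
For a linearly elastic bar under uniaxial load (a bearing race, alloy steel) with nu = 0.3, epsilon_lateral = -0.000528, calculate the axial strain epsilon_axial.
Model: a linearly elastic bar under uniaxial load, so epsilon_lateral = -nu·epsilon_axial.
Solve for epsilon_axial: epsilon_axial = -epsilon_lateral / nu.
Substitute:
  epsilon_axial = -(-0.000528) / 0.3
  epsilon_axial = 0.00176
Final answer: epsilon_axial = 0.00176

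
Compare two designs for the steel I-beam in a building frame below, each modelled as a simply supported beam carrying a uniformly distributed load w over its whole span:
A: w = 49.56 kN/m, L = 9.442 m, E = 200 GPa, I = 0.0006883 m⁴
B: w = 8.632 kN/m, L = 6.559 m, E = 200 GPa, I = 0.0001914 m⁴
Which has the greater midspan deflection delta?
Model: a simply supported beam carrying a uniformly distributed load w over its whole span, so delta = (5·w·L^4) / (384·E·I) (SI units).
  A: delta = (5 × 49560 × 9.442^4) / (384 × (2 × 10¹¹) × 0.0006883) = 0.03726 m = 37.26 mm
  B: delta = (5 × 8632 × 6.559^4) / (384 × (2 × 10¹¹) × 0.0001914) = 0.005434 m = 5.434 mm
37.26 mm > 5.434 mm, so A is larger.
Final answer: A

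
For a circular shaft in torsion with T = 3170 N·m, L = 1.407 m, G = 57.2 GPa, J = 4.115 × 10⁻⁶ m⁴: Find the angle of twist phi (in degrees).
Model: a circular shaft in torsion, so phi = (T·L) / (G·J).
Convert to SI units:
  G = 57.2 GPa = 5.72 × 10¹⁰ Pa
Substitute:
  phi = (3170 × 1.407) / ((5.72 × 10¹⁰) × (4.115 × 10⁻⁶))
  phi = 0.01895 rad
Convert to degrees: phi = 0.01895 × 180/π = 1.086°
Final answer: phi = 1.086°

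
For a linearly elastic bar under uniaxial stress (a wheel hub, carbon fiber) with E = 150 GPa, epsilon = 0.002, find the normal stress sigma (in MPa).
Model: a linearly elastic bar under uniaxial stress, so epsilon = sigma / E.
Solve for sigma: sigma = epsilon·E.
Convert to SI units:
  E = 150 GPa = 1.5 × 10¹¹ Pa
Substitute:
  sigma = 0.002 × (1.5 × 10¹¹)
  sigma = 3 × 10⁸ Pa
Convert: sigma = 3 × 10⁸ Pa = 300 MPa
Final answer: sigma = 300 MPa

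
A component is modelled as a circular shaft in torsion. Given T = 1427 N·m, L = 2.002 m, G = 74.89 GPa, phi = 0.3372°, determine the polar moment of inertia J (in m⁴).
Model: a circular shaft in torsion, so phi = (T·L) / (G·J).
Solve for J: J = (T·L) / (phi·G).
Convert to SI units:
  G = 74.89 GPa = 7.489 × 10¹⁰ Pa
  phi = 0.3372° = 0.005885 rad
Substitute:
  J = (1427 × 2.002) / (0.005885 × (7.489 × 10¹⁰))
  J = 6.482 × 10⁻⁶ m⁴
Final answer: J = 6.482 × 10⁻⁶ m⁴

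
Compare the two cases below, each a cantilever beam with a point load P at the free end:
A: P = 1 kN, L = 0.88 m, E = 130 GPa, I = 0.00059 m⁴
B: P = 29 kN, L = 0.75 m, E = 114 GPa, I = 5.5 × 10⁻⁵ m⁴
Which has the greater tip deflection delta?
Model: a cantilever beam with a point load P at the free end, so delta = (P·L^3) / (3·E·I) (SI units).
  A: delta = (1000 × 0.88^3) / (3 × (1.3 × 10¹¹) × 0.00059) = 2.962 × 10⁻⁶ m = 0.002962 mm
  B: delta = (29000 × 0.75^3) / (3 × (1.14 × 10¹¹) × (5.5 × 10⁻⁵)) = 0.0006504 m = 0.6504 mm
0.6504 mm > 0.002962 mm, so B is larger.
Final answer: B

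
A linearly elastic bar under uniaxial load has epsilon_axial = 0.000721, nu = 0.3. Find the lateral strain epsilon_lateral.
Model: a linearly elastic bar under uniaxial load, so epsilon_lateral = -nu·epsilon_axial.
Substitute:
  epsilon_lateral = -(0.3 × 0.000721)
  epsilon_lateral = -0.0002163
Final answer: epsilon_lateral = -0.0002163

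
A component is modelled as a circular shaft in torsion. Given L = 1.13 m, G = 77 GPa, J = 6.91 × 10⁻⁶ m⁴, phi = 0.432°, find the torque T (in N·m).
Model: a circular shaft in torsion, so phi = (T·L) / (G·J).
Solve for T: T = (phi·G·J) / L.
Convert to SI units:
  G = 77 GPa = 7.7 × 10¹⁰ Pa
  phi = 0.432° = 0.00754 rad
Substitute:
  T = (0.00754 × (7.7 × 10¹⁰) × (6.91 × 10⁻⁶)) / 1.13
  T = 3550 N·m
Final answer: T = 3550 N·m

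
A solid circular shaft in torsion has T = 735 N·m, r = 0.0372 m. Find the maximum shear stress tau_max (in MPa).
Model: a solid circular shaft in torsion, so tau_max = (2·T) / (π·r^3).
Substitute:
  tau_max = (2 × 735) / (π × 0.0372^3)
  tau_max = 9.089 × 10⁶ Pa
Convert: tau_max = 9.089 × 10⁶ Pa = 9.089 MPa
Final answer: tau_max = 9.089 MPa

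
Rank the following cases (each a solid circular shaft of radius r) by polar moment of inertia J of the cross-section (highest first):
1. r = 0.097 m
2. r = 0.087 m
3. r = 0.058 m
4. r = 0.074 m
Model: a solid circular shaft of radius r, so J = (π·r^4) / 2 (SI units).
  Case 1: J = (π × 0.097^4) / 2 = 0.0001391 m⁴
  Case 2: J = (π × 0.087^4) / 2 = 8.999 × 10⁻⁵ m⁴
  Case 3: J = (π × 0.058^4) / 2 = 1.778 × 10⁻⁵ m⁴
  Case 4: J = (π × 0.074^4) / 2 = 4.71 × 10⁻⁵ m⁴
Ordering: 0.0001391 m⁴ (case 1) > 8.999 × 10⁻⁵ m⁴ (case 2) > 4.71 × 10⁻⁵ m⁴ (case 4) > 1.778 × 10⁻⁵ m⁴ (case 3)
Final answer: 1, 2, 4, 3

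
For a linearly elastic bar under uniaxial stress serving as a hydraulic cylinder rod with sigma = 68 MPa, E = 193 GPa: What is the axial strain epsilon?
Model: a linearly elastic bar under uniaxial stress, so epsilon = sigma / E.
Convert to SI units:
  sigma = 68 MPa = 6.8 × 10⁷ Pa
  E = 193 GPa = 1.93 × 10¹¹ Pa
Substitute:
  epsilon = (6.8 × 10⁷) / (1.93 × 10¹¹)
  epsilon = 0.0003523
Final answer: epsilon = 0.0003523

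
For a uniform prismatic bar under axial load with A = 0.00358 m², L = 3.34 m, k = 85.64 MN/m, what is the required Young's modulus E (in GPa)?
Model: a uniform prismatic bar under axial load, so k = (A·E) / L.
Solve for E: E = (k·L) / A.
Convert to SI units:
  k = 85.64 MN/m = 8.564 × 10⁷ N/m
Substitute:
  E = ((8.564 × 10⁷) × 3.34) / 0.00358
  E = 7.99 × 10¹⁰ Pa
Convert: E = 7.99 × 10¹⁰ Pa = 79.9 GPa
Final answer: E = 79.9 GPa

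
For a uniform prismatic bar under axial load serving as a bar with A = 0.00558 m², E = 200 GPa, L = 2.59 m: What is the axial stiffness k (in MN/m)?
Model: a uniform prismatic bar under axial load, so k = (A·E) / L.
Convert to SI units:
  E = 200 GPa = 2 × 10¹¹ Pa
Substitute:
  k = (0.00558 × (2 × 10¹¹)) / 2.59
  k = 4.309 × 10⁸ N/m
Convert: k = 4.309 × 10⁸ N/m = 430.9 MN/m
Final answer: k = 430.9 MN/m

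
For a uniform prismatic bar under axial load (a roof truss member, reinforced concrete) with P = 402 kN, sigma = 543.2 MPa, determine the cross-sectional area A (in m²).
Model: a uniform prismatic bar under axial load, so sigma = P / A.
Solve for A: A = P / sigma.
Convert to SI units:
  P = 402 kN = 402000 N
  sigma = 543.2 MPa = 5.432 × 10⁸ Pa
Substitute:
  A = 402000 / (5.432 × 10⁸)
  A = 0.0007401 m²
Final answer: A = 0.0007401 m²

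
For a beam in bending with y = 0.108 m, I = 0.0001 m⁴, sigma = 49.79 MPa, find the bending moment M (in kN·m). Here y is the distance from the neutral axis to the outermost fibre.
Model: a beam in bending, so sigma = (M·y) / I.
Solve for M: M = (sigma·I) / y.
Convert to SI units:
  sigma = 49.79 MPa = 4.979 × 10⁷ Pa
Substitute:
  M = ((4.979 × 10⁷) × 0.0001) / 0.108
  M = 46100 N·m
Convert: M = 46100 N·m = 46.1 kN·m
Final answer: M = 46.1 kN·m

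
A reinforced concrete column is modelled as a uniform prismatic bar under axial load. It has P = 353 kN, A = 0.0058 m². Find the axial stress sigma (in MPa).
Model: a uniform prismatic bar under axial load, so sigma = P / A.
Convert to SI units:
  P = 353 kN = 353000 N
Substitute:
  sigma = 353000 / 0.0058
  sigma = 6.086 × 10⁷ Pa
Convert: sigma = 6.086 × 10⁷ Pa = 60.86 MPa
Final answer: sigma = 60.86 MPa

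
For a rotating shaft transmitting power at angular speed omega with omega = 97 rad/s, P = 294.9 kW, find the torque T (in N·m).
Model: a rotating shaft transmitting power at angular speed omega, so P = T·omega.
Solve for T: T = P / omega.
Convert to SI units:
  P = 294.9 kW = 294900 W
Substitute:
  T = 294900 / 97
  T = 3040 N·m
Final answer: T = 3040 N·m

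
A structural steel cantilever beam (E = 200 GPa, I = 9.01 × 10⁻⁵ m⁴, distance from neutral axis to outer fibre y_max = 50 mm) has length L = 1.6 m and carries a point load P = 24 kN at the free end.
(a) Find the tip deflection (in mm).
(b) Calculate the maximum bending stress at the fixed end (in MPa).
(a) Tip deflection of a cantilever with an end point load: δ = P·L^3 / (3·E·I). Convert P = 24 kN = 24000 N, E = 200 GPa = 2 × 10¹¹ Pa.
  δ = (24000 × 1.6^3) / (3 × (2 × 10¹¹) × (9.01 × 10⁻⁵)) = 0.001818 m = 1.818 mm
(b) Maximum bending moment at the fixed end: M = P·L = 24000 × 1.6 = 38400 N·m. Convert y_max = 50 mm = 0.05 m.
  σ = M·y_max / I = (38400 × 0.05) / (9.01 × 10⁻⁵) = 2.131 × 10⁷ Pa = 21.31 MPa
Final answer: (a) δ = 1.818 mm, (b) σ = 21.31 MPa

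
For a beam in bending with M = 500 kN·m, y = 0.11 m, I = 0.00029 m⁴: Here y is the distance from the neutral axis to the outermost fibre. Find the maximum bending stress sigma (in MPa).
Model: a beam in bending, so sigma = (M·y) / I.
Convert to SI units:
  M = 500 kN·m = 500000 N·m
Substitute:
  sigma = (500000 × 0.11) / 0.00029
  sigma = 1.897 × 10⁸ Pa
Convert: sigma = 1.897 × 10⁸ Pa = 189.7 MPa
Final answer: sigma = 189.7 MPa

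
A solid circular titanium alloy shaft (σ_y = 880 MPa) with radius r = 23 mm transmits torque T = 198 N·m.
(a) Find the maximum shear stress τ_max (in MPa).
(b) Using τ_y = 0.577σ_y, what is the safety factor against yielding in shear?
(a) For a solid circular shaft, τ_max = T·r/J with J = π·r^4/2, i.e. τ_max = 2·T / (π·r^3). Convert r = 23 mm = 0.023 m.
  τ_max = (2 × 198) / (π × 0.023^3) = 1.036 × 10⁷ Pa = 10.36 MPa
(b) τ_y = 0.577 × 880 = 507.76 MPa
  SF = τ_y/τ_max = 507.76 / 10.36 = 49.01
Final answer: (a) τ_max = 10.36 MPa, (b) SF = 49.01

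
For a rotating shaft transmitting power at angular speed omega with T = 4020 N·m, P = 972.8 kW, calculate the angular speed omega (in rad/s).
Model: a rotating shaft transmitting power at angular speed omega, so P = T·omega.
Solve for omega: omega = P / T.
Convert to SI units:
  P = 972.8 kW = 972800 W
Substitute:
  omega = 972800 / 4020
  omega = 242 rad/s
Final answer: omega = 242 rad/s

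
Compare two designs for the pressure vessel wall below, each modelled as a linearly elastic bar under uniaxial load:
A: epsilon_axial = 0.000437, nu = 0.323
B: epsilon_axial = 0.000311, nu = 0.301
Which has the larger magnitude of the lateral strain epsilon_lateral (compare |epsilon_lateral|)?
Model: a linearly elastic bar under uniaxial load, so epsilon_lateral = -nu·epsilon_axial (SI units).
  A: epsilon_lateral = -(0.323 × 0.000437) = -0.0001412
  B: epsilon_lateral = -(0.301 × 0.000311) = -9.361 × 10⁻⁵
|epsilon_lateral|: A = 0.0001412, B = 9.361 × 10⁻⁵, so A is larger in magnitude.
Final answer: A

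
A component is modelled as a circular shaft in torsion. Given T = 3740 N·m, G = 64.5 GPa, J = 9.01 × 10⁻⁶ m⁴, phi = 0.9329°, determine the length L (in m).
Model: a circular shaft in torsion, so phi = (T·L) / (G·J).
Solve for L: L = (phi·G·J) / T.
Convert to SI units:
  G = 64.5 GPa = 6.45 × 10¹⁰ Pa
  phi = 0.9329° = 0.01628 rad
Substitute:
  L = (0.01628 × (6.45 × 10¹⁰) × (9.01 × 10⁻⁶)) / 3740
  L = 2.53 m
Final answer: L = 2.53 m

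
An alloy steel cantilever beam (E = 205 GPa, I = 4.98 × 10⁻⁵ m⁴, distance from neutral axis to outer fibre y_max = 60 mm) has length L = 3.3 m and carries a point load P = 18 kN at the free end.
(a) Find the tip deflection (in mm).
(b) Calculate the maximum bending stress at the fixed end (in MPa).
(a) Tip deflection of a cantilever with an end point load: δ = P·L^3 / (3·E·I). Convert P = 18 kN = 18000 N, E = 205 GPa = 2.05 × 10¹¹ Pa.
  δ = (18000 × 3.3^3) / (3 × (2.05 × 10¹¹) × (4.98 × 10⁻⁵)) = 0.02112 m = 21.12 mm
(b) Maximum bending moment at the fixed end: M = P·L = 18000 × 3.3 = 59400 N·m. Convert y_max = 60 mm = 0.06 m.
  σ = M·y_max / I = (59400 × 0.06) / (4.98 × 10⁻⁵) = 7.157 × 10⁷ Pa = 71.57 MPa
Final answer: (a) δ = 21.12 mm, (b) σ = 71.57 MPa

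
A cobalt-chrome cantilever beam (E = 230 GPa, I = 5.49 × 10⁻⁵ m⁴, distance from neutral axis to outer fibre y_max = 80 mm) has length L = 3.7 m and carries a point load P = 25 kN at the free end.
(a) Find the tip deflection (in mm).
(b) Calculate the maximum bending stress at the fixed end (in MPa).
(a) Tip deflection of a cantilever with an end point load: δ = P·L^3 / (3·E·I). Convert P = 25 kN = 25000 N, E = 230 GPa = 2.3 × 10¹¹ Pa.
  δ = (25000 × 3.7^3) / (3 × (2.3 × 10¹¹) × (5.49 × 10⁻⁵)) = 0.03343 m = 33.43 mm
(b) Maximum bending moment at the fixed end: M = P·L = 25000 × 3.7 = 92500 N·m. Convert y_max = 80 mm = 0.08 m.
  σ = M·y_max / I = (92500 × 0.08) / (5.49 × 10⁻⁵) = 1.348 × 10⁸ Pa = 134.8 MPa
Final answer: (a) δ = 33.43 mm, (b) σ = 134.8 MPa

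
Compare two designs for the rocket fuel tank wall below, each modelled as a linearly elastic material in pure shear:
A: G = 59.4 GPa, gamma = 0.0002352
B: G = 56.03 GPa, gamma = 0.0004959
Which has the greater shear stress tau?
Model: a linearly elastic material in pure shear, so tau = G·gamma (SI units).
  A: tau = (5.94 × 10¹⁰) × 0.0002352 = 1.397 × 10⁷ Pa = 13.97 MPa
  B: tau = (5.603 × 10¹⁰) × 0.0004959 = 2.779 × 10⁷ Pa = 27.79 MPa
27.79 MPa > 13.97 MPa, so B is larger.
Final answer: B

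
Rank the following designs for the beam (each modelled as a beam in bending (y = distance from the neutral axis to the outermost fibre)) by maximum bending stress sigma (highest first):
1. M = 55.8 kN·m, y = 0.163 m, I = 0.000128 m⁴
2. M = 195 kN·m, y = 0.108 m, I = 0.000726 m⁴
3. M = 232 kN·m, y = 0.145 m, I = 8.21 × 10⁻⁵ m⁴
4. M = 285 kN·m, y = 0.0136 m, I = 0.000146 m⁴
Model: a beam in bending (y = distance from the neutral axis to the outermost fibre), so sigma = (M·y) / I (SI units).
  Case 1: sigma = (55800 × 0.163) / 0.000128 = 7.106 × 10⁷ Pa = 71.06 MPa
  Case 2: sigma = (195000 × 0.108) / 0.000726 = 2.901 × 10⁷ Pa = 29.01 MPa
  Case 3: sigma = (232000 × 0.145) / (8.21 × 10⁻⁵) = 4.097 × 10⁸ Pa = 409.7 MPa
  Case 4: sigma = (285000 × 0.0136) / 0.000146 = 2.655 × 10⁷ Pa = 26.55 MPa
Ordering: 409.7 MPa (case 3) > 71.06 MPa (case 1) > 29.01 MPa (case 2) > 26.55 MPa (case 4)
Final answer: 3, 1, 2, 4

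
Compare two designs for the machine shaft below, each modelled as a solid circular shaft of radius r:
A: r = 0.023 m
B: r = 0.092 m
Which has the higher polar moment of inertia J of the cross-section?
Model: a solid circular shaft of radius r, so J = (π·r^4) / 2 (SI units).
  A: J = (π × 0.023^4) / 2 = 4.396 × 10⁻⁷ m⁴
  B: J = (π × 0.092^4) / 2 = 0.0001125 m⁴
0.0001125 m⁴ > 4.396 × 10⁻⁷ m⁴, so B is larger.
Final answer: B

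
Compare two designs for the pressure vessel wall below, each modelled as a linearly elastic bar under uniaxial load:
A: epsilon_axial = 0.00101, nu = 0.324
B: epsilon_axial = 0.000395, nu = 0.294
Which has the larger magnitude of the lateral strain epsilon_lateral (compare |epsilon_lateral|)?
Model: a linearly elastic bar under uniaxial load, so epsilon_lateral = -nu·epsilon_axial (SI units).
  A: epsilon_lateral = -(0.324 × 0.00101) = -0.0003272
  B: epsilon_lateral = -(0.294 × 0.000395) = -0.0001161
|epsilon_lateral|: A = 0.0003272, B = 0.0001161, so A is larger in magnitude.
Final answer: A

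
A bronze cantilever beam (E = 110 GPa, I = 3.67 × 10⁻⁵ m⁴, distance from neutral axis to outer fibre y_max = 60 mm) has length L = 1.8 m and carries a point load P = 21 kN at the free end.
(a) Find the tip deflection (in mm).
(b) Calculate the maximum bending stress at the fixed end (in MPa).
(a) Tip deflection of a cantilever with an end point load: δ = P·L^3 / (3·E·I). Convert P = 21 kN = 21000 N, E = 110 GPa = 1.1 × 10¹¹ Pa.
  δ = (21000 × 1.8^3) / (3 × (1.1 × 10¹¹) × (3.67 × 10⁻⁵)) = 0.01011 m = 10.11 mm
(b) Maximum bending moment at the fixed end: M = P·L = 21000 × 1.8 = 37800 N·m. Convert y_max = 60 mm = 0.06 m.
  σ = M·y_max / I = (37800 × 0.06) / (3.67 × 10⁻⁵) = 6.18 × 10⁷ Pa = 61.8 MPa
Final answer: (a) δ = 10.11 mm, (b) σ = 61.8 MPa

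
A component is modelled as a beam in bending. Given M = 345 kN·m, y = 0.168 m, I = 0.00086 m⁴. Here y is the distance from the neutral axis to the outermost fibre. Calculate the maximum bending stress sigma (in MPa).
Model: a beam in bending, so sigma = (M·y) / I.
Convert to SI units:
  M = 345 kN·m = 345000 N·m
Substitute:
  sigma = (345000 × 0.168) / 0.00086
  sigma = 6.74 × 10⁷ Pa
Convert: sigma = 6.74 × 10⁷ Pa = 67.4 MPa
Final answer: sigma = 67.4 MPa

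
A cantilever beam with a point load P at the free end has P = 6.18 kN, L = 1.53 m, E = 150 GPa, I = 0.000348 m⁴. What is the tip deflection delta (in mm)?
Model: a cantilever beam with a point load P at the free end, so delta = (P·L^3) / (3·E·I).
Convert to SI units:
  P = 6.18 kN = 6180 N
  E = 150 GPa = 1.5 × 10¹¹ Pa
Substitute:
  delta = (6180 × 1.53^3) / (3 × (1.5 × 10¹¹) × 0.000348)
  delta = 0.0001413 m
Convert: delta = 0.0001413 m = 0.1413 mm
Final answer: delta = 0.1413 mm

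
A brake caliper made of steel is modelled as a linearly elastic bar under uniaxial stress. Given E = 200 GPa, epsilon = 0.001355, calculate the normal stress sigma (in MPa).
Model: a linearly elastic bar under uniaxial stress, so epsilon = sigma / E.
Solve for sigma: sigma = epsilon·E.
Convert to SI units:
  E = 200 GPa = 2 × 10¹¹ Pa
Substitute:
  sigma = 0.001355 × (2 × 10¹¹)
  sigma = 2.71 × 10⁸ Pa
Convert: sigma = 2.71 × 10⁸ Pa = 271 MPa
Final answer: sigma = 271 MPa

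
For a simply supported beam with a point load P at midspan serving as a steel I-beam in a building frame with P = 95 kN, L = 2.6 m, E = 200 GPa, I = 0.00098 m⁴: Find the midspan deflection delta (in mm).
Model: a simply supported beam with a point load P at midspan, so delta = (P·L^3) / (48·E·I).
Convert to SI units:
  P = 95 kN = 95000 N
  E = 200 GPa = 2 × 10¹¹ Pa
Substitute:
  delta = (95000 × 2.6^3) / (48 × (2 × 10¹¹) × 0.00098)
  delta = 0.0001775 m
Convert: delta = 0.0001775 m = 0.1775 mm
Final answer: delta = 0.1775 mm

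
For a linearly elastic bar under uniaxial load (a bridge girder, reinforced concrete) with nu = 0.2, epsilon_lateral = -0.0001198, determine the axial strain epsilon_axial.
Model: a linearly elastic bar under uniaxial load, so epsilon_lateral = -nu·epsilon_axial.
Solve for epsilon_axial: epsilon_axial = -epsilon_lateral / nu.
Substitute:
  epsilon_axial = -(-0.0001198) / 0.2
  epsilon_axial = 0.000599
Final answer: epsilon_axial = 0.000599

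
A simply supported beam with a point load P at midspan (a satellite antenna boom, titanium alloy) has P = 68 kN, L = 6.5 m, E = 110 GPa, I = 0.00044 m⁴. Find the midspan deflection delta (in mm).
Model: a simply supported beam with a point load P at midspan, so delta = (P·L^3) / (48·E·I).
Convert to SI units:
  P = 68 kN = 68000 N
  E = 110 GPa = 1.1 × 10¹¹ Pa
Substitute:
  delta = (68000 × 6.5^3) / (48 × (1.1 × 10¹¹) × 0.00044)
  delta = 0.008038 m
Convert: delta = 0.008038 m = 8.038 mm
Final answer: delta = 8.038 mm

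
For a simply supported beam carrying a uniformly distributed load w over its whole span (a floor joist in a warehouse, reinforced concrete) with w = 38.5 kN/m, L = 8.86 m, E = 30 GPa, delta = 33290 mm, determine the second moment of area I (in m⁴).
Model: a simply supported beam carrying a uniformly distributed load w over its whole span, so delta = (5·w·L^4) / (384·E·I).
Solve for I: I = (5·w·L^4) / (384·delta·E).
Convert to SI units:
  w = 38.5 kN/m = 38500 N/m
  E = 30 GPa = 3 × 10¹⁰ Pa
  delta = 33290 mm = 33.29 m
Substitute:
  I = (5 × 38500 × 8.86^4) / (384 × 33.29 × (3 × 10¹⁰))
  I = 3.093 × 10⁻⁶ m⁴
Final answer: I = 3.093 × 10⁻⁶ m⁴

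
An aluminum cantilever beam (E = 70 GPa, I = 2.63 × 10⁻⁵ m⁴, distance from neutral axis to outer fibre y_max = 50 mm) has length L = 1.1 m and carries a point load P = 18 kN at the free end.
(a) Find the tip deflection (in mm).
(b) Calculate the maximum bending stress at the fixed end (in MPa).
(a) Tip deflection of a cantilever with an end point load: δ = P·L^3 / (3·E·I). Convert P = 18 kN = 18000 N, E = 70 GPa = 7 × 10¹⁰ Pa.
  δ = (18000 × 1.1^3) / (3 × (7 × 10¹⁰) × (2.63 × 10⁻⁵)) = 0.004338 m = 4.338 mm
(b) Maximum bending moment at the fixed end: M = P·L = 18000 × 1.1 = 19800 N·m. Convert y_max = 50 mm = 0.05 m.
  σ = M·y_max / I = (19800 × 0.05) / (2.63 × 10⁻⁵) = 3.764 × 10⁷ Pa = 37.64 MPa
Final answer: (a) δ = 4.338 mm, (b) σ = 37.64 MPa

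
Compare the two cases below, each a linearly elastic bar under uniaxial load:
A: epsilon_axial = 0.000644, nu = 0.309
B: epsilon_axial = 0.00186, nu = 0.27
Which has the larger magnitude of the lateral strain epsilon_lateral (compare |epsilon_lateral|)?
Model: a linearly elastic bar under uniaxial load, so epsilon_lateral = -nu·epsilon_axial (SI units).
  A: epsilon_lateral = -(0.309 × 0.000644) = -0.000199
  B: epsilon_lateral = -(0.27 × 0.00186) = -0.0005022
|epsilon_lateral|: A = 0.000199, B = 0.0005022, so B is larger in magnitude.
Final answer: B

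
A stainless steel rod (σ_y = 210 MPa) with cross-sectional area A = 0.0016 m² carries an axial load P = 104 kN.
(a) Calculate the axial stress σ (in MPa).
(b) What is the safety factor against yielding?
(a) Axial stress σ = P/A. Convert P = 104 kN = 104000 N.
  σ = 104000 / 0.0016 = 6.5 × 10⁷ Pa = 65 MPa
(b) Safety factor SF = σ_y/σ = 210 / 65 = 3.231
Final answer: (a) σ = 65 MPa, (b) SF = 3.231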